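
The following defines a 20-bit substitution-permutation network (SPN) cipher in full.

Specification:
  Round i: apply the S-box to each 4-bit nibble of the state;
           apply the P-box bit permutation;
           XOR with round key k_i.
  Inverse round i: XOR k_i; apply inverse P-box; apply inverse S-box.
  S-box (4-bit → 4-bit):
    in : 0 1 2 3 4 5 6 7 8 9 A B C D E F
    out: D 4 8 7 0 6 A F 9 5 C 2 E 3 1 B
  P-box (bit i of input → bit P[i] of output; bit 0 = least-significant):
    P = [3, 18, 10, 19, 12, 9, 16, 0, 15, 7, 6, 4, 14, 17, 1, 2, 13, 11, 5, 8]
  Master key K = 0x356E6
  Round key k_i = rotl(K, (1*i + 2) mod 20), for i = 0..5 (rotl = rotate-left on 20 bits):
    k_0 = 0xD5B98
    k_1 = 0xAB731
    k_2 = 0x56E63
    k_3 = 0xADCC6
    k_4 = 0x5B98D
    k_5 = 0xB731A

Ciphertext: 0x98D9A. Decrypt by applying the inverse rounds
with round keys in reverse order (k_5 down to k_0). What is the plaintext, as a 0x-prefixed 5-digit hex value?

s_0 = ciphertext = 0x98D9A
s_1 = InvRound(s_0, k_5) = 0xDDDD1
s_2 = InvRound(s_1, k_4) = 0xE8A40
s_3 = InvRound(s_2, k_3) = 0x40BD5
s_4 = InvRound(s_3, k_2) = 0x00611
s_5 = InvRound(s_4, k_1) = 0x0BEE2
s_6 = InvRound(s_5, k_0) = 0x09017

0x09017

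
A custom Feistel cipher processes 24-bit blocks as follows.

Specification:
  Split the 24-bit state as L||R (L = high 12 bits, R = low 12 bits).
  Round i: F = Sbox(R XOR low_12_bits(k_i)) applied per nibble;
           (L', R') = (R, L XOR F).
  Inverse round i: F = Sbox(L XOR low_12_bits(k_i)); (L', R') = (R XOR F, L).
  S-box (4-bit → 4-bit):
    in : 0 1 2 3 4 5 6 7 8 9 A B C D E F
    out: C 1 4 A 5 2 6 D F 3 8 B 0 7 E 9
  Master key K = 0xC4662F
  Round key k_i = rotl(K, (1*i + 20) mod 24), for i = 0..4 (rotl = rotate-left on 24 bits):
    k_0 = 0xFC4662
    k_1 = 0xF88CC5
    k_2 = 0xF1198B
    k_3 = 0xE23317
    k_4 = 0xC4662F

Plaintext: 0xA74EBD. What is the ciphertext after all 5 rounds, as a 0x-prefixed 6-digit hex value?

s_0 = plaintext = 0xA74EBD
s_1 = Round(s_0, k_0) = 0xEBD50D
s_2 = Round(s_1, k_1) = 0x50DDB2
s_3 = Round(s_2, k_2) = 0xDB20AE
s_4 = Round(s_3, k_3) = 0x0AE701
s_5 = Round(s_4, k_4) = 0x7011E0

0x7011E0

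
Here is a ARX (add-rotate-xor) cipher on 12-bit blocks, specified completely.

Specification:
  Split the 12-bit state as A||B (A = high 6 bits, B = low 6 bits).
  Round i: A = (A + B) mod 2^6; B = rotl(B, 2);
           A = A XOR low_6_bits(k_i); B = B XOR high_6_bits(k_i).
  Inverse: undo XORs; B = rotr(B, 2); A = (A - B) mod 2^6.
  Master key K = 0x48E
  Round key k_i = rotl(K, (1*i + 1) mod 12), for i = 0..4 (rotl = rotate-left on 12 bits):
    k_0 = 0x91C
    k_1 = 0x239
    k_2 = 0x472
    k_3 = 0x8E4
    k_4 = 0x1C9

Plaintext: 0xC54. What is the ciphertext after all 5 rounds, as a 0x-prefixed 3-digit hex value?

0x302

s_0 = plaintext = 0xC54
s_1 = Round(s_0, k_0) = 0x675
s_2 = Round(s_1, k_1) = 0xDDF
s_3 = Round(s_2, k_2) = 0x92C
s_4 = Round(s_3, k_3) = 0xD11
s_5 = Round(s_4, k_4) = 0x302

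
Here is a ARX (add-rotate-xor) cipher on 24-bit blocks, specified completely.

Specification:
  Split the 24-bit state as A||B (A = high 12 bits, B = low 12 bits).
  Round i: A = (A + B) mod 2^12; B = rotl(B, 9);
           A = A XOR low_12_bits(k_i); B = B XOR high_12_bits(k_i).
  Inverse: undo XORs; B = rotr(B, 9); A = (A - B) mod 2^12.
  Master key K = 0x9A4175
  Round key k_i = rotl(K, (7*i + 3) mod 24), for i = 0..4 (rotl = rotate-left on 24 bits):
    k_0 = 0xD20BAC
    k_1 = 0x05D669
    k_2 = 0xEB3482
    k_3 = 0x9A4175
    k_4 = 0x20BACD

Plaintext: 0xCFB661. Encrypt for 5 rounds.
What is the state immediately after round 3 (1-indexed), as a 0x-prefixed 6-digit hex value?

s_0 = plaintext = 0xCFB661
s_1 = Round(s_0, k_0) = 0x8F0FEC
s_2 = Round(s_1, k_1) = 0xEB59A0
s_3 = Round(s_2, k_2) = 0xCD7F87
s_4 = Round(s_3, k_3) = 0xD2B654
s_5 = Round(s_4, k_4) = 0x9B2AC1

0xCD7F87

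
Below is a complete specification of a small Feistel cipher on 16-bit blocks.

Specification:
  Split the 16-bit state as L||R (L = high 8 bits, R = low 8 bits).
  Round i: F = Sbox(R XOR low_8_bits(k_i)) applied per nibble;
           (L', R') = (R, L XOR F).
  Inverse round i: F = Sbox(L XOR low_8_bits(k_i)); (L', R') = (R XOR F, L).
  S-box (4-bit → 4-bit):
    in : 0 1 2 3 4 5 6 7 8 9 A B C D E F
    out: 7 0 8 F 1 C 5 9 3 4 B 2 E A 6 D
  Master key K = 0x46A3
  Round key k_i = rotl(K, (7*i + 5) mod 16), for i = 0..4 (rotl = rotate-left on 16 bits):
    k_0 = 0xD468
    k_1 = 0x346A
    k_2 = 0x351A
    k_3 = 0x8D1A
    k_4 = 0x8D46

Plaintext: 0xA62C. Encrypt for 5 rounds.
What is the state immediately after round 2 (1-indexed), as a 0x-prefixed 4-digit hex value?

s_0 = plaintext = 0xA62C
s_1 = Round(s_0, k_0) = 0x2CB7
s_2 = Round(s_1, k_1) = 0xB786
s_3 = Round(s_2, k_2) = 0x86F9
s_4 = Round(s_3, k_3) = 0xF9E9
s_5 = Round(s_4, k_4) = 0xE944

0xB786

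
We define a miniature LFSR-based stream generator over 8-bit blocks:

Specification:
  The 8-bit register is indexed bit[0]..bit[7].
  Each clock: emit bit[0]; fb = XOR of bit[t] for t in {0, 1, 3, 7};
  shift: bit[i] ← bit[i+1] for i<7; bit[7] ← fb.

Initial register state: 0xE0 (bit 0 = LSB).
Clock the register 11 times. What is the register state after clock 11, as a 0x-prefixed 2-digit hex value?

reg_0 = 0xE0
clock 1: out=0, reg = 0xF0
clock 2: out=0, reg = 0xF8
clock 3: out=0, reg = 0x7C
clock 4: out=0, reg = 0xBE
clock 5: out=0, reg = 0xDF
clock 6: out=1, reg = 0x6F
clock 7: out=1, reg = 0xB7
clock 8: out=1, reg = 0xDB
clock 9: out=1, reg = 0x6D
clock 10: out=1, reg = 0x36
clock 11: out=0, reg = 0x9B

0x9B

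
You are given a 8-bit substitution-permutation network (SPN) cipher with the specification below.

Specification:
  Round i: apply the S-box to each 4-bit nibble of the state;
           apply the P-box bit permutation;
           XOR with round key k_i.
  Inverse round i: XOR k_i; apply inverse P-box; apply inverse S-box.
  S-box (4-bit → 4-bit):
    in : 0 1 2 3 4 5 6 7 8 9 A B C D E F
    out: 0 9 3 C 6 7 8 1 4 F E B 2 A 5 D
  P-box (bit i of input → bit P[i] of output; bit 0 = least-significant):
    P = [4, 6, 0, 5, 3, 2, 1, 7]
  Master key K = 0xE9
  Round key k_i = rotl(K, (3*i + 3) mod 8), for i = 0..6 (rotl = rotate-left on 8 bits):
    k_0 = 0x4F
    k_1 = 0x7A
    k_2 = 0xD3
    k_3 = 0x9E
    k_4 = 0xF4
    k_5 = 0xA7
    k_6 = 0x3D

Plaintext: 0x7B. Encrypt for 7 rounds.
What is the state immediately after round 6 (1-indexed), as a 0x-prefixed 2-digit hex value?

0xE7

s_0 = plaintext = 0x7B
s_1 = Round(s_0, k_0) = 0x37
s_2 = Round(s_1, k_1) = 0xE8
s_3 = Round(s_2, k_2) = 0xD8
s_4 = Round(s_3, k_3) = 0x1B
s_5 = Round(s_4, k_4) = 0x0C
s_6 = Round(s_5, k_5) = 0xE7
s_7 = Round(s_6, k_6) = 0x27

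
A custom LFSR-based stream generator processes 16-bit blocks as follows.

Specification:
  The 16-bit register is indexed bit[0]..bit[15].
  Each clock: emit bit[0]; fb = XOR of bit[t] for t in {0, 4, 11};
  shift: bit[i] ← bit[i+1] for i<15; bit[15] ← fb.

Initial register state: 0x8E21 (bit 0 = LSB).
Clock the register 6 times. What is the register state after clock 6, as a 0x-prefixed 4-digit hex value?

0x4A38

reg_0 = 0x8E21
clock 1: out=1, reg = 0x4710
clock 2: out=0, reg = 0xA388
clock 3: out=0, reg = 0x51C4
clock 4: out=0, reg = 0x28E2
clock 5: out=0, reg = 0x9471
clock 6: out=1, reg = 0x4A38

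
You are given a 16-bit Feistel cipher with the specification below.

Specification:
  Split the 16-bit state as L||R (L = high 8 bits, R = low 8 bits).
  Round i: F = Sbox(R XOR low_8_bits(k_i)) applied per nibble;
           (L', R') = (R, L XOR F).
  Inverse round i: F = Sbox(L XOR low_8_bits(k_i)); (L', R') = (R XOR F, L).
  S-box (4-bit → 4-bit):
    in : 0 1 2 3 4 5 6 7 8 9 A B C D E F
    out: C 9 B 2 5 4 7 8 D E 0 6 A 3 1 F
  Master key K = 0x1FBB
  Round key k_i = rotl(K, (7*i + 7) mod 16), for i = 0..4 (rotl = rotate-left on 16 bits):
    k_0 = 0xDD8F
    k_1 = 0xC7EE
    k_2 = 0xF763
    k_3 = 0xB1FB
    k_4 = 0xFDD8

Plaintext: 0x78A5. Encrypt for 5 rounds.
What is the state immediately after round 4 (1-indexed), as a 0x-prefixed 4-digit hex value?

s_0 = plaintext = 0x78A5
s_1 = Round(s_0, k_0) = 0xA5C8
s_2 = Round(s_1, k_1) = 0xC812
s_3 = Round(s_2, k_2) = 0x1241
s_4 = Round(s_3, k_3) = 0x4172
s_5 = Round(s_4, k_4) = 0x7241

0x4172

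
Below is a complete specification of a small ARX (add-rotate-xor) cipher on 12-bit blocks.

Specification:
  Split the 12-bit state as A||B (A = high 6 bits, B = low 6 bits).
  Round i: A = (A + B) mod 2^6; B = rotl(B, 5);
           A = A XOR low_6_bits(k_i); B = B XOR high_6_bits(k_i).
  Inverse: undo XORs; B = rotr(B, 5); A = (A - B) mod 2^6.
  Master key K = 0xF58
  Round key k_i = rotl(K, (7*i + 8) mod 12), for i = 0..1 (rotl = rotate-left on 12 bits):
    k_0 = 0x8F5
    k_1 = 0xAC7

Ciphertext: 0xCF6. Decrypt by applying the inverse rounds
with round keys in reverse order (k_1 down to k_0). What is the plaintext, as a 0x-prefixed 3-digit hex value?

0x772

s_0 = ciphertext = 0xCF6
s_1 = InvRound(s_0, k_1) = 0xEBA
s_2 = InvRound(s_1, k_0) = 0x772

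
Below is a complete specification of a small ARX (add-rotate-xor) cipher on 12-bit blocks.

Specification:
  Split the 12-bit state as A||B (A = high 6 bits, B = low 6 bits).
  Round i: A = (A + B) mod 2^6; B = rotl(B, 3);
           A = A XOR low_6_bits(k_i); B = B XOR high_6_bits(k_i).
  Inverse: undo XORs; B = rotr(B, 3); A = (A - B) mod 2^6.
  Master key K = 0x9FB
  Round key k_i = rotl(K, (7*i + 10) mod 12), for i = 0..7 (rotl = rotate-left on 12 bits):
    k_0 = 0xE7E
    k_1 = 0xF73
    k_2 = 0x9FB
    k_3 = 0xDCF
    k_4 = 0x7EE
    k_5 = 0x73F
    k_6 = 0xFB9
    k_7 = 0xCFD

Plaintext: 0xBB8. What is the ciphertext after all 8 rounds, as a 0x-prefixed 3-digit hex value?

0x522

s_0 = plaintext = 0xBB8
s_1 = Round(s_0, k_0) = 0x63E
s_2 = Round(s_1, k_1) = 0x94A
s_3 = Round(s_2, k_2) = 0x536
s_4 = Round(s_3, k_3) = 0x141
s_5 = Round(s_4, k_4) = 0xA17
s_6 = Round(s_5, k_5) = 0x026
s_7 = Round(s_6, k_6) = 0x7CA
s_8 = Round(s_7, k_7) = 0x522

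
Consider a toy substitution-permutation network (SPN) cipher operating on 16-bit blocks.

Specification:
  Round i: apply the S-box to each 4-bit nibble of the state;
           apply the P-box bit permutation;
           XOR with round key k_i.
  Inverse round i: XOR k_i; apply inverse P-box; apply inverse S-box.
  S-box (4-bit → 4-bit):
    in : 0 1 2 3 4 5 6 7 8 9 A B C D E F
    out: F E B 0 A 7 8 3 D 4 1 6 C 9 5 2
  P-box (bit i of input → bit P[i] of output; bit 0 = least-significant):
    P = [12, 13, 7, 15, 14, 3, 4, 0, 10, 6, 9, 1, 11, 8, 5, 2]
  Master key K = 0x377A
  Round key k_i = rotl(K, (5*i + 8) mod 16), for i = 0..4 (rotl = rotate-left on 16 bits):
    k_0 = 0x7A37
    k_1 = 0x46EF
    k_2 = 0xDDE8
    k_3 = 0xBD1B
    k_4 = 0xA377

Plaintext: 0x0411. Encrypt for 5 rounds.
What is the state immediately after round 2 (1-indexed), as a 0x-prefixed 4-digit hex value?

s_0 = plaintext = 0x0411
s_1 = Round(s_0, k_0) = 0xD3C8
s_2 = Round(s_1, k_1) = 0xDE7A
s_3 = Round(s_2, k_2) = 0x83E4
s_4 = Round(s_3, k_3) = 0x552F
s_5 = Round(s_4, k_4) = 0xCC1E

0xDE7A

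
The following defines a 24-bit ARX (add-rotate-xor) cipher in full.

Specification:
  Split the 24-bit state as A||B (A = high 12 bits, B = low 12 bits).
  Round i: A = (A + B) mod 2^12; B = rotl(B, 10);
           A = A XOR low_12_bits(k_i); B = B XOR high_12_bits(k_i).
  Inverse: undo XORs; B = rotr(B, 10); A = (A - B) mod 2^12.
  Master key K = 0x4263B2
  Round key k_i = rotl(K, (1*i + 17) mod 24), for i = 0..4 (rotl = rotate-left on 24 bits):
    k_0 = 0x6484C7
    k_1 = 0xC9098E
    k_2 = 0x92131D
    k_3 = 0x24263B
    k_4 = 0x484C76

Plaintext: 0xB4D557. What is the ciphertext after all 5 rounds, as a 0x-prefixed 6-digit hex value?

0xCB086F

s_0 = plaintext = 0xB4D557
s_1 = Round(s_0, k_0) = 0x463B1D
s_2 = Round(s_1, k_1) = 0x60EA57
s_3 = Round(s_2, k_2) = 0x3787B4
s_4 = Round(s_3, k_3) = 0xD173AF
s_5 = Round(s_4, k_4) = 0xCB086F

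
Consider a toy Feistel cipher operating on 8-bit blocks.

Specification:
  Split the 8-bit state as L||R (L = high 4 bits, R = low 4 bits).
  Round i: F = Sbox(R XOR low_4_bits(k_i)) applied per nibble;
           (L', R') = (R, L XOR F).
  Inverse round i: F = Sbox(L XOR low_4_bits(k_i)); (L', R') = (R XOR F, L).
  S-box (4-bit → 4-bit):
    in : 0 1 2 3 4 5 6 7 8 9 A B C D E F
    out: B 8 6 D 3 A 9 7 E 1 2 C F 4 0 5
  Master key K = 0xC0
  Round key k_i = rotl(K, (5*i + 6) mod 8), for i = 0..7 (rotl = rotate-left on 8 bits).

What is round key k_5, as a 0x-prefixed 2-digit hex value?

0x60

K = 0xC0
k_0 = rotl(K, (5*0+6) mod 8) = rotl(K, 6) = 0x30
k_1 = rotl(K, (5*1+6) mod 8) = rotl(K, 3) = 0x06
k_2 = rotl(K, (5*2+6) mod 8) = rotl(K, 0) = 0xC0
k_3 = rotl(K, (5*3+6) mod 8) = rotl(K, 5) = 0x18
k_4 = rotl(K, (5*4+6) mod 8) = rotl(K, 2) = 0x03
k_5 = rotl(K, (5*5+6) mod 8) = rotl(K, 7) = 0x60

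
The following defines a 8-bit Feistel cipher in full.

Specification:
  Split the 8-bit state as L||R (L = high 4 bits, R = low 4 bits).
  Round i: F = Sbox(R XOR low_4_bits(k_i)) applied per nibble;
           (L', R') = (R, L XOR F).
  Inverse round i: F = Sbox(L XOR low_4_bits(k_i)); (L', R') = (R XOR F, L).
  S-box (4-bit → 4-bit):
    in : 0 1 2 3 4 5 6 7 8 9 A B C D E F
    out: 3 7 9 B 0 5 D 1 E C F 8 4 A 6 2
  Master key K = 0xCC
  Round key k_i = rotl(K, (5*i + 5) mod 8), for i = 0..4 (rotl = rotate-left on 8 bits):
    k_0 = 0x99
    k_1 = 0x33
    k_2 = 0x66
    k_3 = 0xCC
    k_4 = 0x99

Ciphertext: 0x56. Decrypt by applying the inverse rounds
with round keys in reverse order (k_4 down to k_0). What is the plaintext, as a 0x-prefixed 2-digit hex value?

0x83

s_0 = ciphertext = 0x56
s_1 = InvRound(s_0, k_4) = 0x25
s_2 = InvRound(s_1, k_3) = 0x32
s_3 = InvRound(s_2, k_2) = 0x73
s_4 = InvRound(s_3, k_1) = 0x37
s_5 = InvRound(s_4, k_0) = 0x83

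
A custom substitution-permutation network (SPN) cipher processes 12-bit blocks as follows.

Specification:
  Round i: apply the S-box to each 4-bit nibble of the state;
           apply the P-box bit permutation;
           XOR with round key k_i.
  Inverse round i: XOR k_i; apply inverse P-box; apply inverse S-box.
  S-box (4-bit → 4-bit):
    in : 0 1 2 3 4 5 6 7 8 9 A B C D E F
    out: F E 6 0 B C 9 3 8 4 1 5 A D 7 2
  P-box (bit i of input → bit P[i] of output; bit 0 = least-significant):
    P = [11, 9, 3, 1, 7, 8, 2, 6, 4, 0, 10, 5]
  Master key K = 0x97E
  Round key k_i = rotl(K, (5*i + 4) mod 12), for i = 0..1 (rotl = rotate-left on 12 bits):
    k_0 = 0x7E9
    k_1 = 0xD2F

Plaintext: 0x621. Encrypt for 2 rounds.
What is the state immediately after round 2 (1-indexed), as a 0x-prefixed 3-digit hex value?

s_0 = plaintext = 0x621
s_1 = Round(s_0, k_0) = 0x4D7
s_2 = Round(s_1, k_1) = 0x7DA

0x7DA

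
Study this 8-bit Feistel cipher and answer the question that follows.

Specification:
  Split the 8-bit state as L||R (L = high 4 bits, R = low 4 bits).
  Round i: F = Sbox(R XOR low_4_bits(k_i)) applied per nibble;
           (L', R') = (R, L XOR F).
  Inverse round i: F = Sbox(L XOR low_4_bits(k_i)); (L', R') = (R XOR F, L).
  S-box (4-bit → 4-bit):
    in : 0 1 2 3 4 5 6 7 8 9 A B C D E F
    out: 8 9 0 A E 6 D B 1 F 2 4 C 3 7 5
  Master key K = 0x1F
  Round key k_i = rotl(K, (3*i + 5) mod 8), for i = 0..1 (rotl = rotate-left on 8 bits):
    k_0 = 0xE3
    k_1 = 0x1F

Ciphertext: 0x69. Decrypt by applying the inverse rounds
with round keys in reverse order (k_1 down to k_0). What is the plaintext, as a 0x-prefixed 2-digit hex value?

0x06

s_0 = ciphertext = 0x69
s_1 = InvRound(s_0, k_1) = 0x66
s_2 = InvRound(s_1, k_0) = 0x06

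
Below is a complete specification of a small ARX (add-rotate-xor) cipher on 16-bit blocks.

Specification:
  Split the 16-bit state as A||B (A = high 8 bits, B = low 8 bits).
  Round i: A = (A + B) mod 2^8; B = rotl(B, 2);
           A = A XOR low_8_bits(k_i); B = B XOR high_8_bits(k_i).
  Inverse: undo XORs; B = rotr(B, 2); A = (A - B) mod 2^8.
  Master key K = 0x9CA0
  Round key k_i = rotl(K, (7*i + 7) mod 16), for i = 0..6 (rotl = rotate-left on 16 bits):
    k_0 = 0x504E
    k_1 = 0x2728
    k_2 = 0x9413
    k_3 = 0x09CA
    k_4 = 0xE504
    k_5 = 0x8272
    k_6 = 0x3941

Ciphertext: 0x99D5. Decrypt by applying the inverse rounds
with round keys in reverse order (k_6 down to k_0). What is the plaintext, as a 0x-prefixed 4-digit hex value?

0xF5DF

s_0 = ciphertext = 0x99D5
s_1 = InvRound(s_0, k_6) = 0x9D3B
s_2 = InvRound(s_1, k_5) = 0x816E
s_3 = InvRound(s_2, k_4) = 0xA3E2
s_4 = InvRound(s_3, k_3) = 0x6FFA
s_5 = InvRound(s_4, k_2) = 0xE19B
s_6 = InvRound(s_5, k_1) = 0x9A2F
s_7 = InvRound(s_6, k_0) = 0xF5DF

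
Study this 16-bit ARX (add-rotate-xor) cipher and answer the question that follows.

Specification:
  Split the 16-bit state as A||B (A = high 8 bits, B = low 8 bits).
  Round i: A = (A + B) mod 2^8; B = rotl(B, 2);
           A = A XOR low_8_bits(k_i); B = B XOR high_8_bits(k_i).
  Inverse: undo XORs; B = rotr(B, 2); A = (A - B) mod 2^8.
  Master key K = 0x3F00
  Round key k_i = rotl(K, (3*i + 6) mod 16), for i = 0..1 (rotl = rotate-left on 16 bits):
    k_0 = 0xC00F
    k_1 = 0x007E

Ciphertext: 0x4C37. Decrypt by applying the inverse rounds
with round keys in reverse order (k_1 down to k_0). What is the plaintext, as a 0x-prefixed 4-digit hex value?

0x2743

s_0 = ciphertext = 0x4C37
s_1 = InvRound(s_0, k_1) = 0x65CD
s_2 = InvRound(s_1, k_0) = 0x2743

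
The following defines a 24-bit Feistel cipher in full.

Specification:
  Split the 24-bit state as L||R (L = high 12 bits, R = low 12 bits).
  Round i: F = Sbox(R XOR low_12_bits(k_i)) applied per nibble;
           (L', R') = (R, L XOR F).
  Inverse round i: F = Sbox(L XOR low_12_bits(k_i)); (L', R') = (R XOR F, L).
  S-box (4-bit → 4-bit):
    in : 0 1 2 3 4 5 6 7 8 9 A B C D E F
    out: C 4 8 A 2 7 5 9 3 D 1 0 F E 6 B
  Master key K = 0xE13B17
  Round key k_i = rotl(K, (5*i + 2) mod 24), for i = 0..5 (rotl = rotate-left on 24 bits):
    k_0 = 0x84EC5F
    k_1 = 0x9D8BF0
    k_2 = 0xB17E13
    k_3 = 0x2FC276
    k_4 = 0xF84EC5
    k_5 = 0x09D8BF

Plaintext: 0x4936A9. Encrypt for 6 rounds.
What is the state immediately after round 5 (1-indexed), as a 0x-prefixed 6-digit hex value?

0x4CC290

s_0 = plaintext = 0x4936A9
s_1 = Round(s_0, k_0) = 0x6A9526
s_2 = Round(s_1, k_1) = 0x52604C
s_3 = Round(s_2, k_2) = 0x04C35D
s_4 = Round(s_3, k_3) = 0x35D4CC
s_5 = Round(s_4, k_4) = 0x4CC290
s_6 = Round(s_5, k_5) = 0x290547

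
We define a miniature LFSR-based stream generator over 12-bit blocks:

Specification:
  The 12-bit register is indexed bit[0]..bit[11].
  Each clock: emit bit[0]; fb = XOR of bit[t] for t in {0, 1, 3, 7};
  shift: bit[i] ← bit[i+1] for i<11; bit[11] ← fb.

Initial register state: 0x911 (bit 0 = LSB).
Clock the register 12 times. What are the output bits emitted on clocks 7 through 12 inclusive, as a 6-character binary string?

reg_0 = 0x911
clock 1: out=1, reg = 0xC88
clock 2: out=0, reg = 0x644
clock 3: out=0, reg = 0x322
clock 4: out=0, reg = 0x991
clock 5: out=1, reg = 0x4C8
clock 6: out=0, reg = 0x264
clock 7: out=0, reg = 0x132
clock 8: out=0, reg = 0x899
clock 9: out=1, reg = 0xC4C
clock 10: out=0, reg = 0xE26
clock 11: out=0, reg = 0xF13
clock 12: out=1, reg = 0x789

001001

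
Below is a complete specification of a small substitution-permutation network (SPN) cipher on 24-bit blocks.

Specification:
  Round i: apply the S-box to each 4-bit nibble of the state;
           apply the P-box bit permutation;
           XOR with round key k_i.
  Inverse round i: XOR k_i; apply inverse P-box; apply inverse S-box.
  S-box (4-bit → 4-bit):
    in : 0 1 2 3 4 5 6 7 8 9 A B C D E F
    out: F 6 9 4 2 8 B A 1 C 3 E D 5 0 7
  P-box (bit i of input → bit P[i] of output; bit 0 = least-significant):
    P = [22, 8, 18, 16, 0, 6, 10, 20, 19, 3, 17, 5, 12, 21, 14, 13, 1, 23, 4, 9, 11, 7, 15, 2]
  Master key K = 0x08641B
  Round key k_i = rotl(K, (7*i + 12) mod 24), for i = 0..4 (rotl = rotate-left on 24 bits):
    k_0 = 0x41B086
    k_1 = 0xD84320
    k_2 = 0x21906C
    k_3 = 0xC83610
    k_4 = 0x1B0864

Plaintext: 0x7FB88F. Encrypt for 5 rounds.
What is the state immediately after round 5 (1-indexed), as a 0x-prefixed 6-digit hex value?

0xB7CBCF

s_0 = plaintext = 0x7FB88F
s_1 = Round(s_0, k_0) = 0xADD111
s_2 = Round(s_1, k_1) = 0xDE1EFA
s_3 = Round(s_2, k_2) = 0x415D2D
s_4 = Round(s_3, k_3) = 0x161681
s_5 = Round(s_4, k_4) = 0xB7CBCF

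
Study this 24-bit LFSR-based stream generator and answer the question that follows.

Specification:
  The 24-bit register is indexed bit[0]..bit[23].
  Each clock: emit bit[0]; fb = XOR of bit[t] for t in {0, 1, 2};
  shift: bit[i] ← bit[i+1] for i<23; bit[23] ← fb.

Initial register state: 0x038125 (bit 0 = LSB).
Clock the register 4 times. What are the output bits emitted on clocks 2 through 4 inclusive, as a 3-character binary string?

reg_0 = 0x038125
clock 1: out=1, reg = 0x01C092
clock 2: out=0, reg = 0x80E049
clock 3: out=1, reg = 0xC07024
clock 4: out=0, reg = 0xE03812

010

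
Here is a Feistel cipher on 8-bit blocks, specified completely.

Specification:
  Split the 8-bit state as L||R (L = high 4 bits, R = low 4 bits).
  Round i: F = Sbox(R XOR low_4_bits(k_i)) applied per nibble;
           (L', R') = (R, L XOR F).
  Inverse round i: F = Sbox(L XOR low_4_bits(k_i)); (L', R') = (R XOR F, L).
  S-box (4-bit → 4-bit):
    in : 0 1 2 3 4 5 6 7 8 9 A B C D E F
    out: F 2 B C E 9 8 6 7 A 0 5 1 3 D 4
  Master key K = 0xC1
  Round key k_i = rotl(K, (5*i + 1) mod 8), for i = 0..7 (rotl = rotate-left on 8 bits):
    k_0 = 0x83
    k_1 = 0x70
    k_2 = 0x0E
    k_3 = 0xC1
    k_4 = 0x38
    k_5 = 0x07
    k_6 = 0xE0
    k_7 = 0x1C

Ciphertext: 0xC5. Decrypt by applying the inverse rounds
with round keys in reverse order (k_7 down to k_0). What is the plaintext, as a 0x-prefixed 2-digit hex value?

s_0 = ciphertext = 0xC5
s_1 = InvRound(s_0, k_7) = 0xAC
s_2 = InvRound(s_1, k_6) = 0xCA
s_3 = InvRound(s_2, k_5) = 0xFC
s_4 = InvRound(s_3, k_4) = 0xAF
s_5 = InvRound(s_4, k_3) = 0xAA
s_6 = InvRound(s_5, k_2) = 0x4A
s_7 = InvRound(s_6, k_1) = 0x44
s_8 = InvRound(s_7, k_0) = 0x24

0x24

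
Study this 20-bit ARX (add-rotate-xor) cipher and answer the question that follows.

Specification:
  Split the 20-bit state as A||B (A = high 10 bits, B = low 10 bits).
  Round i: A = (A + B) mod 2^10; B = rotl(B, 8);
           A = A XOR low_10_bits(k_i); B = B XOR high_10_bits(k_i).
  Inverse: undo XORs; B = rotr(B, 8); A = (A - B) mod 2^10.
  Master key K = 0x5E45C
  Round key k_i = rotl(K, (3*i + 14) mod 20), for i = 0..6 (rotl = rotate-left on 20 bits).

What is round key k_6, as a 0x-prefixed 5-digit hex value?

0x5C5E4

K = 0x5E45C
k_0 = rotl(K, (3*0+14) mod 20) = rotl(K, 14) = 0x71791
k_1 = rotl(K, (3*1+14) mod 20) = rotl(K, 17) = 0x8BC8B
k_2 = rotl(K, (3*2+14) mod 20) = rotl(K, 0) = 0x5E45C
k_3 = rotl(K, (3*3+14) mod 20) = rotl(K, 3) = 0xF22E2
k_4 = rotl(K, (3*4+14) mod 20) = rotl(K, 6) = 0x91717
k_5 = rotl(K, (3*5+14) mod 20) = rotl(K, 9) = 0x8B8BC
k_6 = rotl(K, (3*6+14) mod 20) = rotl(K, 12) = 0x5C5E4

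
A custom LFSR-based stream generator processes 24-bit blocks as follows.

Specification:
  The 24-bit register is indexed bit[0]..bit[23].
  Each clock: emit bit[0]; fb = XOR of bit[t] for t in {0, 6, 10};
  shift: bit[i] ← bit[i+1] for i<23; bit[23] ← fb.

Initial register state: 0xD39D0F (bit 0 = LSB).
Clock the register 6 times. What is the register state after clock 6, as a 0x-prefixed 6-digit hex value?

0x734E74

reg_0 = 0xD39D0F
clock 1: out=1, reg = 0x69CE87
clock 2: out=1, reg = 0x34E743
clock 3: out=1, reg = 0x9A73A1
clock 4: out=1, reg = 0xCD39D0
clock 5: out=0, reg = 0xE69CE8
clock 6: out=0, reg = 0x734E74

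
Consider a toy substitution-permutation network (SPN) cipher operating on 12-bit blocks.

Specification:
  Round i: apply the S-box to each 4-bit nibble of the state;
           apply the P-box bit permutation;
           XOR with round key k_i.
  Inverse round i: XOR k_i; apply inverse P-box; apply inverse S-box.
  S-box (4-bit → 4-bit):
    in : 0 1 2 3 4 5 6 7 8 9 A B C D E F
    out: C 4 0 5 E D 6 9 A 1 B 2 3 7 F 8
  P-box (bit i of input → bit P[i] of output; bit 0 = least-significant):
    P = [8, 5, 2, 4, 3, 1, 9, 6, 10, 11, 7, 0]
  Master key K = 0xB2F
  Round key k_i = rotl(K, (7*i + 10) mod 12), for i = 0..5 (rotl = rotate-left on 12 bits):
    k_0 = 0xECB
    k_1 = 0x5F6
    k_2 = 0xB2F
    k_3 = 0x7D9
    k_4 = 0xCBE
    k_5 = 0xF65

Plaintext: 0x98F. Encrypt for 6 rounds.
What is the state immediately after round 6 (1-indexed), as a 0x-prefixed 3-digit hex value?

0x29F

s_0 = plaintext = 0x98F
s_1 = Round(s_0, k_0) = 0xA99
s_2 = Round(s_1, k_1) = 0x8FF
s_3 = Round(s_2, k_2) = 0x37E
s_4 = Round(s_3, k_3) = 0x225
s_5 = Round(s_4, k_4) = 0xDAA
s_6 = Round(s_5, k_5) = 0x29F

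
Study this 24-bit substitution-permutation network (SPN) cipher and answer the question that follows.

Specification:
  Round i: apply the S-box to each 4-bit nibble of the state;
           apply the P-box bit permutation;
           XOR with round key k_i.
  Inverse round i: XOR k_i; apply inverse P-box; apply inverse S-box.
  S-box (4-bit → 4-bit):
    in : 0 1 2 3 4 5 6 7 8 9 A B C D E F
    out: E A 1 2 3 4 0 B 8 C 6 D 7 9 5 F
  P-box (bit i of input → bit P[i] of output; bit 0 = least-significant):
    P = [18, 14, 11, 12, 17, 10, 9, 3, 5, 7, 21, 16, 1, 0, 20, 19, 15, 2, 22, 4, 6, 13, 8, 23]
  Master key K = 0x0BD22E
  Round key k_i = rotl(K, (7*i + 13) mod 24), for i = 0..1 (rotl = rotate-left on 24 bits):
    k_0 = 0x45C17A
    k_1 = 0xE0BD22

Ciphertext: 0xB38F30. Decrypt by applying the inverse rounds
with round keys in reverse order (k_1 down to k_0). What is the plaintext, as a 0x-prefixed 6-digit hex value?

s_0 = ciphertext = 0xB38F30
s_1 = InvRound(s_0, k_1) = 0x39E8E8
s_2 = InvRound(s_1, k_0) = 0xA9BA6E

0xA9BA6E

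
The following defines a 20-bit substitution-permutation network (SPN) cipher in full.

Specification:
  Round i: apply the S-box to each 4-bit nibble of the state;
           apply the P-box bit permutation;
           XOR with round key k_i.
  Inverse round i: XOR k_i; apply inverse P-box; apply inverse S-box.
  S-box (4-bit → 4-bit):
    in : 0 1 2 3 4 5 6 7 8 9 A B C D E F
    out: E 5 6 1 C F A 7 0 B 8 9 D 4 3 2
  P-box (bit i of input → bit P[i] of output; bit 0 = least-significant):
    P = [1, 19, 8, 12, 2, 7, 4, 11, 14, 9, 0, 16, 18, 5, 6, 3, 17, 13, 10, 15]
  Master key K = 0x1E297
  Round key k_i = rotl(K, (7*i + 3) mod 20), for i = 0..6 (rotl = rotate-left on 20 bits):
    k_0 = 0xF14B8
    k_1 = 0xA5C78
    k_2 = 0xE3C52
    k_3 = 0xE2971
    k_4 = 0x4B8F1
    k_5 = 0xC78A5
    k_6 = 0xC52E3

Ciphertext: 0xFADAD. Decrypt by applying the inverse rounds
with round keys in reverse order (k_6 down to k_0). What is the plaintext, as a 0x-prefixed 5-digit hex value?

s_0 = ciphertext = 0xFADAD
s_1 = InvRound(s_0, k_6) = 0x549BC
s_2 = InvRound(s_1, k_5) = 0xFA4D0
s_3 = InvRound(s_2, k_4) = 0x1F4A6
s_4 = InvRound(s_3, k_3) = 0xC1C55
s_5 = InvRound(s_4, k_2) = 0xE8D33
s_6 = InvRound(s_5, k_1) = 0xAC18C
s_7 = InvRound(s_6, k_0) = 0x4EB14

0x4EB14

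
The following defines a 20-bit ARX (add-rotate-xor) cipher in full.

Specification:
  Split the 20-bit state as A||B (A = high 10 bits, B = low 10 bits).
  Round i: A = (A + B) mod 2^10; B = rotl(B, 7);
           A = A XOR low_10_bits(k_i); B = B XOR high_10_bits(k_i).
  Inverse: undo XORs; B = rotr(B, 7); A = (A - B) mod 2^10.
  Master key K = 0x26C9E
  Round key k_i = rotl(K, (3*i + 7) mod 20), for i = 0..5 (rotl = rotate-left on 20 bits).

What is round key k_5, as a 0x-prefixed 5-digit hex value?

K = 0x26C9E
k_0 = rotl(K, (3*0+7) mod 20) = rotl(K, 7) = 0x64F13
k_1 = rotl(K, (3*1+7) mod 20) = rotl(K, 10) = 0x2789B
k_2 = rotl(K, (3*2+7) mod 20) = rotl(K, 13) = 0x3C4D9
k_3 = rotl(K, (3*3+7) mod 20) = rotl(K, 16) = 0xE26C9
k_4 = rotl(K, (3*4+7) mod 20) = rotl(K, 19) = 0x1364F
k_5 = rotl(K, (3*5+7) mod 20) = rotl(K, 2) = 0x9B278

0x9B278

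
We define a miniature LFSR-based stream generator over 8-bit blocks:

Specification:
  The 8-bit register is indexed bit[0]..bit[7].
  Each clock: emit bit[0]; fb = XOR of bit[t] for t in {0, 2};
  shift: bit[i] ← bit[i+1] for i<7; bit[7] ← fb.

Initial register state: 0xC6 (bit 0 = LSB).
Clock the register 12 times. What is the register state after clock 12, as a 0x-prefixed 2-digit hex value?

0xA3

reg_0 = 0xC6
clock 1: out=0, reg = 0xE3
clock 2: out=1, reg = 0xF1
clock 3: out=1, reg = 0xF8
clock 4: out=0, reg = 0x7C
clock 5: out=0, reg = 0xBE
clock 6: out=0, reg = 0xDF
clock 7: out=1, reg = 0x6F
clock 8: out=1, reg = 0x37
clock 9: out=1, reg = 0x1B
clock 10: out=1, reg = 0x8D
clock 11: out=1, reg = 0x46
clock 12: out=0, reg = 0xA3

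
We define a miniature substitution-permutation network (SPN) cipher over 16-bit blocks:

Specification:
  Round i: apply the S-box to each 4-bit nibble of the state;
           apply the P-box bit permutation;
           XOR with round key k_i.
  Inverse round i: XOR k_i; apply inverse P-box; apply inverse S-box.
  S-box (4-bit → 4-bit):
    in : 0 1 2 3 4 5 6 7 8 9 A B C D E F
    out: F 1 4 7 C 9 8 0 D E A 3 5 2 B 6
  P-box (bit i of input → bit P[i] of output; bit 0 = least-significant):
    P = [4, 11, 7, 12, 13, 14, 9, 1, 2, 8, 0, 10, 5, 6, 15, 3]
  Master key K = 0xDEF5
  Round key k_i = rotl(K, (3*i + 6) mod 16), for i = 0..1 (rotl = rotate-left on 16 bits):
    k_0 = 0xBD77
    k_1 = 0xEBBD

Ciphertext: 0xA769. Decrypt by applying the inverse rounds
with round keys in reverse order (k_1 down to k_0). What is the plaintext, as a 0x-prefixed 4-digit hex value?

0x11BF

s_0 = ciphertext = 0xA769
s_1 = InvRound(s_0, k_1) = 0xD5D3
s_2 = InvRound(s_1, k_0) = 0x11BF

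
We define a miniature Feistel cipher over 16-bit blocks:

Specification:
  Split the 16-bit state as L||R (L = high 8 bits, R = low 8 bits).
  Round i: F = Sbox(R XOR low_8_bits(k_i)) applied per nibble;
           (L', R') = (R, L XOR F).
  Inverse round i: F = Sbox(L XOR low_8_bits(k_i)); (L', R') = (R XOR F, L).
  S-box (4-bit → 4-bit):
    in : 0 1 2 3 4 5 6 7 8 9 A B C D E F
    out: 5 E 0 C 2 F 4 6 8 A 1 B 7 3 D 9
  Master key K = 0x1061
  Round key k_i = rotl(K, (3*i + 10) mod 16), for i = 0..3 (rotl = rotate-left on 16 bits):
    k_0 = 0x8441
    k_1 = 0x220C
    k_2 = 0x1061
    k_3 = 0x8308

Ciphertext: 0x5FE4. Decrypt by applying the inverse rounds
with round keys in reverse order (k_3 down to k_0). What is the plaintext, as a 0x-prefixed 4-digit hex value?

s_0 = ciphertext = 0x5FE4
s_1 = InvRound(s_0, k_3) = 0x125F
s_2 = InvRound(s_1, k_2) = 0x3312
s_3 = InvRound(s_2, k_1) = 0xDB33
s_4 = InvRound(s_3, k_0) = 0x92DB

0x92DB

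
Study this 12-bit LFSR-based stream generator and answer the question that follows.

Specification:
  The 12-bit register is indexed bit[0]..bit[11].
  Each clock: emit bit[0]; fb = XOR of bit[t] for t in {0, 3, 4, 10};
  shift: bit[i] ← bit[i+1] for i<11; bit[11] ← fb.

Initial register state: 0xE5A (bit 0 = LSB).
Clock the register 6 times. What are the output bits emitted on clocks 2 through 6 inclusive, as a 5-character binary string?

10110

reg_0 = 0xE5A
clock 1: out=0, reg = 0xF2D
clock 2: out=1, reg = 0xF96
clock 3: out=0, reg = 0x7CB
clock 4: out=1, reg = 0xBE5
clock 5: out=1, reg = 0xDF2
clock 6: out=0, reg = 0x6F9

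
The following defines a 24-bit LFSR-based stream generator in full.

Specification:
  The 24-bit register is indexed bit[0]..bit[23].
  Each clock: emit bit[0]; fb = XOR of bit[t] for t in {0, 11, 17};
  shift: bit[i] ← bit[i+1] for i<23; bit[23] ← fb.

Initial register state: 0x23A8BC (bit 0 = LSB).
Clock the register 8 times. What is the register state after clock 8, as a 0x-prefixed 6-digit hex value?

reg_0 = 0x23A8BC
clock 1: out=0, reg = 0x11D45E
clock 2: out=0, reg = 0x08EA2F
clock 3: out=1, reg = 0x047517
clock 4: out=1, reg = 0x823A8B
clock 5: out=1, reg = 0xC11D45
clock 6: out=1, reg = 0x608EA2
clock 7: out=0, reg = 0xB04751
clock 8: out=1, reg = 0xD823A8

0xD823A8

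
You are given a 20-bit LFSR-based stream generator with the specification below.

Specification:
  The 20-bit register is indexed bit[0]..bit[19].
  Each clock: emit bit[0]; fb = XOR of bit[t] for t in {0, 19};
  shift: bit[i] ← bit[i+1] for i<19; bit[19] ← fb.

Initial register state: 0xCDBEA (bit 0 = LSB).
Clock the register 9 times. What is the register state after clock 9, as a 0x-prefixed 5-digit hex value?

reg_0 = 0xCDBEA
clock 1: out=0, reg = 0xE6DF5
clock 2: out=1, reg = 0x736FA
clock 3: out=0, reg = 0x39B7D
clock 4: out=1, reg = 0x9CDBE
clock 5: out=0, reg = 0xCE6DF
clock 6: out=1, reg = 0x6736F
clock 7: out=1, reg = 0xB39B7
clock 8: out=1, reg = 0x59CDB
clock 9: out=1, reg = 0xACE6D

0xACE6D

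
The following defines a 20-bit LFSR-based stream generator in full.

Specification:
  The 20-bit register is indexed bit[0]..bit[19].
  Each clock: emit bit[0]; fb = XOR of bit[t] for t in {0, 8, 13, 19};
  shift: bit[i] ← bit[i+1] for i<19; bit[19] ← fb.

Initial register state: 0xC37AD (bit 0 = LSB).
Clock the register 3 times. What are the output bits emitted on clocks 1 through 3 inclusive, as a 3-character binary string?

101

reg_0 = 0xC37AD
clock 1: out=1, reg = 0x61BD6
clock 2: out=0, reg = 0xB0DEB
clock 3: out=1, reg = 0xD86F5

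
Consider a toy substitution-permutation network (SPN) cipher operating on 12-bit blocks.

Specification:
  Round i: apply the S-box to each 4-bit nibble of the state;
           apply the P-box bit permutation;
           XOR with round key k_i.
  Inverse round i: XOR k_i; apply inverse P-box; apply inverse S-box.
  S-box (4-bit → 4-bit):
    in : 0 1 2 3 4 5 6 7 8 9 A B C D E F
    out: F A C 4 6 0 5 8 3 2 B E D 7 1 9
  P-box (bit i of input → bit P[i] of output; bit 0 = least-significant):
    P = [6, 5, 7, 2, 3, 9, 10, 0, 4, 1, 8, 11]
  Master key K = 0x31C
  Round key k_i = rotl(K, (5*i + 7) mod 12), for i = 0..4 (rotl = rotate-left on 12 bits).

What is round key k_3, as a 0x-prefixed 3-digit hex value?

K = 0x31C
k_0 = rotl(K, (5*0+7) mod 12) = rotl(K, 7) = 0xE18
k_1 = rotl(K, (5*1+7) mod 12) = rotl(K, 0) = 0x31C
k_2 = rotl(K, (5*2+7) mod 12) = rotl(K, 5) = 0x386
k_3 = rotl(K, (5*3+7) mod 12) = rotl(K, 10) = 0x0C7

0x0C7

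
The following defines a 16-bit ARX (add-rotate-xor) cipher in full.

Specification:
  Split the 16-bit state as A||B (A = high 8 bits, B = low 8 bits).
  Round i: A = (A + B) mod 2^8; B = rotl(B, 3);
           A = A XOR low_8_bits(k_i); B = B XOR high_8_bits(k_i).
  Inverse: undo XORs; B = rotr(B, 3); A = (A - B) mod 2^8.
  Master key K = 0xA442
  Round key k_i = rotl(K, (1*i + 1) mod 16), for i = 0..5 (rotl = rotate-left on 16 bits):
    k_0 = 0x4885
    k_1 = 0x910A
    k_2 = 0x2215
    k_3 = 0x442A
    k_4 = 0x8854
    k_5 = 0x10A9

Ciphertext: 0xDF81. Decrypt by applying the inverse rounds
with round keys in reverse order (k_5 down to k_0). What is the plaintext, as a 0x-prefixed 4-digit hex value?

0xF76F

s_0 = ciphertext = 0xDF81
s_1 = InvRound(s_0, k_5) = 0x4432
s_2 = InvRound(s_1, k_4) = 0xB957
s_3 = InvRound(s_2, k_3) = 0x3162
s_4 = InvRound(s_3, k_2) = 0x1C08
s_5 = InvRound(s_4, k_1) = 0xE333
s_6 = InvRound(s_5, k_0) = 0xF76F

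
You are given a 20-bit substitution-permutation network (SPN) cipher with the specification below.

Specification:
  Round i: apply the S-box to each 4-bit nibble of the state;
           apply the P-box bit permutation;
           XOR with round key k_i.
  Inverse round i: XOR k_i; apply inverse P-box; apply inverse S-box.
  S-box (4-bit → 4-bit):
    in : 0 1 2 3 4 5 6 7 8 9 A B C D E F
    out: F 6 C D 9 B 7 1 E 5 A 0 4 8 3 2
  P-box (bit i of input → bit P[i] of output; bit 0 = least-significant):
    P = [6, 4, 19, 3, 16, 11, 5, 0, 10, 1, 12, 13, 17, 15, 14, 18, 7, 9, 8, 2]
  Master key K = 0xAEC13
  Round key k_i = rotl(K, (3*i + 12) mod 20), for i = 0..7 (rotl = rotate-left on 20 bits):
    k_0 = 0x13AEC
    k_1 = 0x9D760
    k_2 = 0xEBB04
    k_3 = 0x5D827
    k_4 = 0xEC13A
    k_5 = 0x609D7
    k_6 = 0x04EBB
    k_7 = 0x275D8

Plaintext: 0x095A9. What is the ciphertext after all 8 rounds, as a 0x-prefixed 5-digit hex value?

s_0 = plaintext = 0x095A9
s_1 = Round(s_0, k_0) = 0xB552B
s_2 = Round(s_1, k_1) = 0xF7343
s_3 = Round(s_2, k_2) = 0x58D4D
s_4 = Round(s_3, k_3) = 0x03AAA
s_5 = Round(s_4, k_4) = 0x8AAA5
s_6 = Round(s_5, k_5) = 0x2A288
s_7 = Round(s_6, k_6) = 0xCF786
s_8 = Round(s_7, k_7) = 0xAF8A9

0xAF8A9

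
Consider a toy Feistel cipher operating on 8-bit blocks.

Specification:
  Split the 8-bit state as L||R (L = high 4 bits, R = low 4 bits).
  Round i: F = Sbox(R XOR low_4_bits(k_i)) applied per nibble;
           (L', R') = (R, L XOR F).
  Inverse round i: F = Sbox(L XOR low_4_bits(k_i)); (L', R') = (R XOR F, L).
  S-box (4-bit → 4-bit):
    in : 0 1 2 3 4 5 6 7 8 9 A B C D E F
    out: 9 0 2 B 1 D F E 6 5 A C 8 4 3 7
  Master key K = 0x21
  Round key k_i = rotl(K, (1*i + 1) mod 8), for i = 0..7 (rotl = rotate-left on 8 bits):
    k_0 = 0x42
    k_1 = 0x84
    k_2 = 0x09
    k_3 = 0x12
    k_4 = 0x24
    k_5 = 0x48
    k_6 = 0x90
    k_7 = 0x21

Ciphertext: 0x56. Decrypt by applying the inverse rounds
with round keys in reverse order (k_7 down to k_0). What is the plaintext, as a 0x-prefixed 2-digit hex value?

s_0 = ciphertext = 0x56
s_1 = InvRound(s_0, k_7) = 0x75
s_2 = InvRound(s_1, k_6) = 0xB7
s_3 = InvRound(s_2, k_5) = 0xCB
s_4 = InvRound(s_3, k_4) = 0xDC
s_5 = InvRound(s_4, k_3) = 0xBD
s_6 = InvRound(s_5, k_2) = 0xFB
s_7 = InvRound(s_6, k_1) = 0x7F
s_8 = InvRound(s_7, k_0) = 0x27

0x27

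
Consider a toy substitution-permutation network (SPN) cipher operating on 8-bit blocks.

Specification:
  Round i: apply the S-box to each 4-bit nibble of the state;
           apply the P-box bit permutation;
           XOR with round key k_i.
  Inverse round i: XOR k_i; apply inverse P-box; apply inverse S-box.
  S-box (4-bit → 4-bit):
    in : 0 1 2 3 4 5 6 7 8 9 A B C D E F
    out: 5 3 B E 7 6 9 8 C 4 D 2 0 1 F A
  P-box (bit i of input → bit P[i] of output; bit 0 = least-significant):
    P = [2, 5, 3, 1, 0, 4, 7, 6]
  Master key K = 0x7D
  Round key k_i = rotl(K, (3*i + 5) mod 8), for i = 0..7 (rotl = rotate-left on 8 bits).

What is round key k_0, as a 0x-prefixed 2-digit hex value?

0xAF

K = 0x7D
k_0 = rotl(K, (3*0+5) mod 8) = rotl(K, 5) = 0xAF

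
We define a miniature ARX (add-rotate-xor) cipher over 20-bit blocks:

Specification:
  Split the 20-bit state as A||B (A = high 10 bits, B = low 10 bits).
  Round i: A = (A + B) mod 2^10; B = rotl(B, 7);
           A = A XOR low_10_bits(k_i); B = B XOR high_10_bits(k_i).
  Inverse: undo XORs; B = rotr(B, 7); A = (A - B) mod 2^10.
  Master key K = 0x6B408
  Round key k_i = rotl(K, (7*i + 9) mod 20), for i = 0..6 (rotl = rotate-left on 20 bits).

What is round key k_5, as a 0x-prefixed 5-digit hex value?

0xB4086

K = 0x6B408
k_0 = rotl(K, (7*0+9) mod 20) = rotl(K, 9) = 0x810D6
k_1 = rotl(K, (7*1+9) mod 20) = rotl(K, 16) = 0x86B40
k_2 = rotl(K, (7*2+9) mod 20) = rotl(K, 3) = 0x5A043
k_3 = rotl(K, (7*3+9) mod 20) = rotl(K, 10) = 0x021AD
k_4 = rotl(K, (7*4+9) mod 20) = rotl(K, 17) = 0x0D681
k_5 = rotl(K, (7*5+9) mod 20) = rotl(K, 4) = 0xB4086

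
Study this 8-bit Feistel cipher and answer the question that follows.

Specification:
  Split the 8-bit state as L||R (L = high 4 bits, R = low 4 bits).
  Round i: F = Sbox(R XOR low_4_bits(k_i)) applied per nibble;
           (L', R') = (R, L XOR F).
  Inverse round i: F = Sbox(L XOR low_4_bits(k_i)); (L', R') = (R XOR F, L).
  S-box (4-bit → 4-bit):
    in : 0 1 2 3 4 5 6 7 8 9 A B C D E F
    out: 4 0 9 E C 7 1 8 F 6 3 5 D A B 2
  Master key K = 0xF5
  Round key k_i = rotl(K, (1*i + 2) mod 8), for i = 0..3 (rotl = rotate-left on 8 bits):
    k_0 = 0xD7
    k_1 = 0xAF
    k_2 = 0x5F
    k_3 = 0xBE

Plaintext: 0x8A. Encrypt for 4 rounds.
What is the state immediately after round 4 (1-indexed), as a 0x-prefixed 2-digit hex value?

s_0 = plaintext = 0x8A
s_1 = Round(s_0, k_0) = 0xA2
s_2 = Round(s_1, k_1) = 0x20
s_3 = Round(s_2, k_2) = 0x00
s_4 = Round(s_3, k_3) = 0x0B

0x0B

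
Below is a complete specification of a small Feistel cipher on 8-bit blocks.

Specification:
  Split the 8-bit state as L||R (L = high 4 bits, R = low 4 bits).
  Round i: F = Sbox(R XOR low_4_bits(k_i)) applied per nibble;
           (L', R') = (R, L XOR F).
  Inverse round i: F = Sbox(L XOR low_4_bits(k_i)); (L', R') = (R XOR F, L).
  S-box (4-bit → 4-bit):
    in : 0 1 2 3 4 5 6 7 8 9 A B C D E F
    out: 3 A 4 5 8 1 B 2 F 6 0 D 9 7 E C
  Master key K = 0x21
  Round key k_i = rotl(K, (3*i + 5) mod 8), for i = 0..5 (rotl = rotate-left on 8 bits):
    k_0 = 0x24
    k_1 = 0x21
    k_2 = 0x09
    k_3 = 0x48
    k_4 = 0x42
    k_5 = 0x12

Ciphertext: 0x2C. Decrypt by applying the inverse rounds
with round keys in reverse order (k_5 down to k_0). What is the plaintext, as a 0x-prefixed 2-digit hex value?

s_0 = ciphertext = 0x2C
s_1 = InvRound(s_0, k_5) = 0xF2
s_2 = InvRound(s_1, k_4) = 0x5F
s_3 = InvRound(s_2, k_3) = 0x85
s_4 = InvRound(s_3, k_2) = 0xF8
s_5 = InvRound(s_4, k_1) = 0x6F
s_6 = InvRound(s_5, k_0) = 0xB6

0xB6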